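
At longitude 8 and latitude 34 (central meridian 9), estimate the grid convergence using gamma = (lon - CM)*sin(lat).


gamma = (8 - 9) * sin(34) = -1 * 0.559193 = -0.559 degrees

-0.559 degrees


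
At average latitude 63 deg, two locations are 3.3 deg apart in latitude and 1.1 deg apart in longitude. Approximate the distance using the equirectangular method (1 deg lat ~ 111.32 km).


dlat_km = 3.3 * 111.32 = 367.356
dlon_km = 1.1 * 111.32 * cos(63) ≈ 55.592
dist = sqrt(367.356^2 + 55.592^2) ≈ 371.5 km

371.5 km


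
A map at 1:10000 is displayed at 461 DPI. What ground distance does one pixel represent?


pixel_cm = 2.54 / 461 ≈ 0.00551 cm
ground = pixel_cm * 10000 / 100 = 2.54 * 10000 / (461 * 100) = 25400 / 46100 ≈ 0.55 m

0.55 m


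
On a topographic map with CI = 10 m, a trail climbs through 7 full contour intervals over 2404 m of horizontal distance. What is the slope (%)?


elevation change = 7 * 10 = 70 m
slope = 70 / 2404 * 100 = 2.9%

2.9%


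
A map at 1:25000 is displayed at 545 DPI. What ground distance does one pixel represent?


pixel_cm = 2.54 / 545 ≈ 0.004661 cm
ground = pixel_cm * 25000 / 100 = 2.54 * 25000 / (545 * 100) = 63500 / 54500 ≈ 1.17 m

1.17 m


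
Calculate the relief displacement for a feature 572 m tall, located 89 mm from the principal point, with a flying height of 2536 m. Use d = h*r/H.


d = h * r / H = 572 * 89 / 2536 = 20.07 mm

20.07 mm


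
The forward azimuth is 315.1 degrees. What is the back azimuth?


back azimuth = (315.1 + 180) mod 360 = 135.1 degrees

135.1 degrees


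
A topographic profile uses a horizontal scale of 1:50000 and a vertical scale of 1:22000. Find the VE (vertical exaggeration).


VE = horizontal_scale / vertical_scale = 50000 / 22000 ≈ 2.3

2.3x


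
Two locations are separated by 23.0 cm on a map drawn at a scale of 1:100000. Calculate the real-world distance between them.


ground = 23.0 cm * 100000 / 100 = 23000.0 m = 23.0 km

23.0 km


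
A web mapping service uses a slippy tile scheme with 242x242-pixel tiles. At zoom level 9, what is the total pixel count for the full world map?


tiles per axis = 2^9 = 512
total tiles = 512^2 = 262144
pixels per axis = 512 * 242 = 123904
total pixels = 123904^2 = 15352201216

15352201216 pixels


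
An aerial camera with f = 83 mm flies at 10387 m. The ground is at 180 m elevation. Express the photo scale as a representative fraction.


scale = f / (H - h) = 83 mm / 10207 m = 83 / 10207000 = 1:122976

1:122976


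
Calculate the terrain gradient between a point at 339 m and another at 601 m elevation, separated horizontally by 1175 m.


gradient = (601 - 339) / 1175 = 262 / 1175 = 0.223

0.223


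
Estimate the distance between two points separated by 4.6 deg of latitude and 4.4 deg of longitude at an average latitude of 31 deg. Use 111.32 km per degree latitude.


dlat_km = 4.6 * 111.32 = 512.072
dlon_km = 4.4 * 111.32 * cos(31) ≈ 419.847
dist = sqrt(512.072^2 + 419.847^2) ≈ 662.2 km

662.2 km


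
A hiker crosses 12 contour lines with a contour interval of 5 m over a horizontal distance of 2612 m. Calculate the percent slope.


elevation change = 12 * 5 = 60 m
slope = 60 / 2612 * 100 = 2.3%

2.3%


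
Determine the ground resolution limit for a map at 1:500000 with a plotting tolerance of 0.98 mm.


ground = 0.98 mm * 500000 / 1000 = 490.0 m

490.0 m


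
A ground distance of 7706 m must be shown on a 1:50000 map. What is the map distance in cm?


map_cm = 7706 * 100 / 50000 = 15.412 cm ≈ 15.41 cm

15.41 cm


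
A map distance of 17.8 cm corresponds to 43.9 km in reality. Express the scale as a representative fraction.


ground = 43.9 km = 4390000 cm; RF denominator = ground / map = 4390000 / 17.8 ≈ 246629; RF = 1:246629

1:246629


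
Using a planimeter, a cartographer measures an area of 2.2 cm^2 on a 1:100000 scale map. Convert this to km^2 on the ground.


ground_area = 2.2 * (100000/100)^2 = 2200000.0 m^2 = 2.2 km^2

2.2 km^2


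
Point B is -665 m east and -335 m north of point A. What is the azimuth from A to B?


az = atan2(-665, -335) = -116.7 deg
adjusted to 0-360: 243.3 degrees

243.3 degrees


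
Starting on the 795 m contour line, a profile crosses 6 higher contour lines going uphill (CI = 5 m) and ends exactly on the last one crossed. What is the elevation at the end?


elevation = 795 + 6 * 5 = 825 m

825 m


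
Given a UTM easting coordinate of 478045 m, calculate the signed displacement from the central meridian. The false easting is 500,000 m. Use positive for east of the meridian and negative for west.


displacement = 478045 - 500000 = -21955 m

-21955 m


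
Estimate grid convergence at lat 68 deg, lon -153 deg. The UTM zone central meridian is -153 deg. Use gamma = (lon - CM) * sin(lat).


gamma = (-153 - -153) * sin(68) = 0 * 0.927184 = 0.0 degrees

0.0 degrees


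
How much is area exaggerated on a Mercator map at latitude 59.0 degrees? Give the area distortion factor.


area_distortion = 1/cos^2(59.0) = 3.77

3.77


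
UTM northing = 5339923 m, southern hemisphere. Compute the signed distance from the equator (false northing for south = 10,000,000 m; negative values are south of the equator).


For southern: actual = 5339923 - 10000000 = -4660077 m

-4660077 m


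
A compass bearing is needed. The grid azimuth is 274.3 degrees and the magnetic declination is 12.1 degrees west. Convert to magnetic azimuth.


magnetic azimuth = grid azimuth - declination (east +ve)
mag_az = 274.3 - -12.1 = 286.4 degrees

286.4 degrees


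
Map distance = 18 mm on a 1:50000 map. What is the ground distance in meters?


ground = 18 mm * 50000 / 1000 = 900.0 m

900.0 m


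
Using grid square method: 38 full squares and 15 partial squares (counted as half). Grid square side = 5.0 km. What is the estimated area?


effective squares = 38 + 15 * 0.5 = 45.5
area = 45.5 * 25.0 = 1137.5 km^2

1137.5 km^2


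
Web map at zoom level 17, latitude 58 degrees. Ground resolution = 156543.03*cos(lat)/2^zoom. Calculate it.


res = 156543.03 * cos(58) / 2^17 = 156543.03 * 0.52991926 / 131072 = 0.63 m/pixel

0.63 m/pixel


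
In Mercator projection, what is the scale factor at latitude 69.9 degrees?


SF = 1 / cos(69.9) = 1 / 0.34366 = 2.91

2.91


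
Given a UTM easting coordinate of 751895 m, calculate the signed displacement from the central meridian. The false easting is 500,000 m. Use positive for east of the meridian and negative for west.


displacement = 751895 - 500000 = 251895 m

251895 m


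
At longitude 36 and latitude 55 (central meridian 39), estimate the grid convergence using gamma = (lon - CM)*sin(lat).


gamma = (36 - 39) * sin(55) = -3 * 0.819152 = -2.457 degrees

-2.457 degrees


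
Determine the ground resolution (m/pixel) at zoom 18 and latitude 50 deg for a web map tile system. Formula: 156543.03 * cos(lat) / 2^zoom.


res = 156543.03 * cos(50) / 2^18 = 156543.03 * 0.64278761 / 262144 = 0.38 m/pixel

0.38 m/pixel


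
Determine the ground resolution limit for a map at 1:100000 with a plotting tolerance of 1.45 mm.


ground = 1.45 mm * 100000 / 1000 = 145.0 m

145.0 m


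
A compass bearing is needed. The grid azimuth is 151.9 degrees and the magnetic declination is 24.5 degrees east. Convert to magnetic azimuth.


magnetic azimuth = grid azimuth - declination (east +ve)
mag_az = 151.9 - 24.5 = 127.4 degrees

127.4 degrees


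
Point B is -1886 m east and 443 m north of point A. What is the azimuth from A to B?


az = atan2(-1886, 443) = -76.8 deg
adjusted to 0-360: 283.2 degrees

283.2 degrees


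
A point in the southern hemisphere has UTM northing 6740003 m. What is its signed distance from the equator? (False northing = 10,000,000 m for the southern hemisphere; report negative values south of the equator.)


For southern: actual = 6740003 - 10000000 = -3259997 m

-3259997 m


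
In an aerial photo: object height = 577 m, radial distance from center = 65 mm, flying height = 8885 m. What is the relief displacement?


d = h * r / H = 577 * 65 / 8885 = 4.22 mm

4.22 mm


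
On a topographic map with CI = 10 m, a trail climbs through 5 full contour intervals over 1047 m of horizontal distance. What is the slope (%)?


elevation change = 5 * 10 = 50 m
slope = 50 / 1047 * 100 = 4.8%

4.8%


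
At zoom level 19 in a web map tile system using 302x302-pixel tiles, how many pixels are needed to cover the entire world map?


tiles per axis = 2^19 = 524288
total tiles = 524288^2 = 274877906944
pixels per axis = 524288 * 302 = 158334976
total pixels = 158334976^2 = 25069964624920576

25069964624920576 pixels


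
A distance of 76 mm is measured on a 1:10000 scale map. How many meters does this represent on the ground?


ground = 76 mm * 10000 / 1000 = 760.0 m

760.0 m


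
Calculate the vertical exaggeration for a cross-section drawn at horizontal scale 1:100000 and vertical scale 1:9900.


VE = horizontal_scale / vertical_scale = 100000 / 9900 ≈ 10.1

10.1x


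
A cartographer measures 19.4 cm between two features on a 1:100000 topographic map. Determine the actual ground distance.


ground = 19.4 cm * 100000 / 100 = 19400.0 m = 19.4 km

19.4 km


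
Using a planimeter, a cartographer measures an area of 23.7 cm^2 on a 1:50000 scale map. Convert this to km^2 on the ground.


ground_area = 23.7 * (50000/100)^2 = 5925000.0 m^2 = 5.925 km^2

5.925 km^2


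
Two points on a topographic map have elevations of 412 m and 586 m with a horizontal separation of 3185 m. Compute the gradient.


gradient = (586 - 412) / 3185 = 174 / 3185 = 0.0546

0.0546


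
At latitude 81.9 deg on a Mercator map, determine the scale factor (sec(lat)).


SF = 1 / cos(81.9) = 1 / 0.140901 = 7.097

7.097


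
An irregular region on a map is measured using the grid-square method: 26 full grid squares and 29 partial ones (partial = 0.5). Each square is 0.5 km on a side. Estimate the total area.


effective squares = 26 + 29 * 0.5 = 40.5
area = 40.5 * 0.25 = 10.125 km^2

10.125 km^2


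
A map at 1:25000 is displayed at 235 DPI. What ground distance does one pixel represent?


pixel_cm = 2.54 / 235 ≈ 0.010809 cm
ground = pixel_cm * 25000 / 100 = 2.54 * 25000 / (235 * 100) = 63500 / 23500 ≈ 2.7 m

2.7 m


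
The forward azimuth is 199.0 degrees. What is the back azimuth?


back azimuth = (199.0 + 180) mod 360 = 19.0 degrees

19.0 degrees


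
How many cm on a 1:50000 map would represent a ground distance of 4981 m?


map_cm = 4981 * 100 / 50000 = 9.962 cm ≈ 9.96 cm

9.96 cm


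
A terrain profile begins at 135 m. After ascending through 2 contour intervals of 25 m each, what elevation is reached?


elevation = 135 + 2 * 25 = 185 m

185 m


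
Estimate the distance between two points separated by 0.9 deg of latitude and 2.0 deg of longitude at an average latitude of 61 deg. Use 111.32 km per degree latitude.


dlat_km = 0.9 * 111.32 = 100.188
dlon_km = 2.0 * 111.32 * cos(61) ≈ 107.938
dist = sqrt(100.188^2 + 107.938^2) ≈ 147.3 km

147.3 km


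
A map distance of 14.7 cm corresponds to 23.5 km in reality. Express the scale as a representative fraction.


ground = 23.5 km = 2350000 cm; RF denominator = ground / map = 2350000 / 14.7 ≈ 159864; RF = 1:159864

1:159864


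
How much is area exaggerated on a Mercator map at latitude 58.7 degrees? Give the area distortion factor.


area_distortion = 1/cos^2(58.7) = 3.705

3.705


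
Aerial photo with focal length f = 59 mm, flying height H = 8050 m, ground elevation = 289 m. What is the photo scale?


scale = f / (H - h) = 59 mm / 7761 m = 59 / 7761000 = 1:131542

1:131542


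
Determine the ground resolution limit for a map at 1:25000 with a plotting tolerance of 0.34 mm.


ground = 0.34 mm * 25000 / 1000 = 8.5 m

8.5 m


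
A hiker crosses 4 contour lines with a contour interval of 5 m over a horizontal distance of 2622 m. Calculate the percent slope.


elevation change = 4 * 5 = 20 m
slope = 20 / 2622 * 100 = 0.8%

0.8%


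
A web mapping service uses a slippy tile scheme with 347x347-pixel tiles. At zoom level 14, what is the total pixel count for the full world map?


tiles per axis = 2^14 = 16384
total tiles = 16384^2 = 268435456
pixels per axis = 16384 * 347 = 5685248
total pixels = 5685248^2 = 32322044821504

32322044821504 pixels


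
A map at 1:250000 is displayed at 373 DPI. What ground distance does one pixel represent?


pixel_cm = 2.54 / 373 ≈ 0.00681 cm
ground = pixel_cm * 250000 / 100 = 2.54 * 250000 / (373 * 100) = 635000 / 37300 ≈ 17.02 m

17.02 m


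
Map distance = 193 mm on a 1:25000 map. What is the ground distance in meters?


ground = 193 mm * 25000 / 1000 = 4825.0 m

4825.0 m


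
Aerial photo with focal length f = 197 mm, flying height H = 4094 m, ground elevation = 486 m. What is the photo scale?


scale = f / (H - h) = 197 mm / 3608 m = 197 / 3608000 = 1:18315

1:18315


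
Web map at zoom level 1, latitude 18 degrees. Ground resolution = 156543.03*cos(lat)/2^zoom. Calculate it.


res = 156543.03 * cos(18) / 2^1 = 156543.03 * 0.95105652 / 2 = 74440.63 m/pixel

74440.63 m/pixel


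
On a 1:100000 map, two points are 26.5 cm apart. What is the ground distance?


ground = 26.5 cm * 100000 / 100 = 26500.0 m = 26.5 km

26.5 km


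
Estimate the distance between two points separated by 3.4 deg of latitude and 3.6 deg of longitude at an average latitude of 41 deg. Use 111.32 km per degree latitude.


dlat_km = 3.4 * 111.32 = 378.488
dlon_km = 3.6 * 111.32 * cos(41) ≈ 302.451
dist = sqrt(378.488^2 + 302.451^2) ≈ 484.5 km

484.5 km


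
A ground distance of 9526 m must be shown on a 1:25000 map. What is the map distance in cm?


map_cm = 9526 * 100 / 25000 = 38.104 cm ≈ 38.1 cm

38.1 cm


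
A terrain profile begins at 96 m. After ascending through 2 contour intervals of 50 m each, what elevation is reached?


elevation = 96 + 2 * 50 = 196 m

196 m


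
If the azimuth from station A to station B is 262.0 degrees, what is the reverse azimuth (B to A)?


back azimuth = (262.0 + 180) mod 360 = 82.0 degrees

82.0 degrees


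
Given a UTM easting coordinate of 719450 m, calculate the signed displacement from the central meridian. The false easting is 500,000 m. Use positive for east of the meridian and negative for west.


displacement = 719450 - 500000 = 219450 m

219450 m


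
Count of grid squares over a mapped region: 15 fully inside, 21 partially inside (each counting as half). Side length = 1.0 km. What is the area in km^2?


effective squares = 15 + 21 * 0.5 = 25.5
area = 25.5 * 1.0 = 25.5 km^2

25.5 km^2


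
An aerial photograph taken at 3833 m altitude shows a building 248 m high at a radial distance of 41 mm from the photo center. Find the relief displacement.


d = h * r / H = 248 * 41 / 3833 = 2.65 mm

2.65 mm


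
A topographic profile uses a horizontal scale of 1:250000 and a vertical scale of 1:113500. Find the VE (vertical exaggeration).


VE = horizontal_scale / vertical_scale = 250000 / 113500 ≈ 2.2

2.2x


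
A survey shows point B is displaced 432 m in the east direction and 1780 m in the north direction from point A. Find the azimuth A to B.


az = atan2(432, 1780) = 13.6 deg
adjusted to 0-360: 13.6 degrees

13.6 degrees


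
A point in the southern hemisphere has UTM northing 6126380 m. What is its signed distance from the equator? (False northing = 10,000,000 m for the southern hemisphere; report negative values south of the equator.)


For southern: actual = 6126380 - 10000000 = -3873620 m

-3873620 m


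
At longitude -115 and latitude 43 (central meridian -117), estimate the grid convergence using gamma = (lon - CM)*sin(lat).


gamma = (-115 - -117) * sin(43) = 2 * 0.681998 = 1.364 degrees

1.364 degrees


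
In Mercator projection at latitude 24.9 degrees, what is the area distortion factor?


area_distortion = 1/cos^2(24.9) = 1.215

1.215


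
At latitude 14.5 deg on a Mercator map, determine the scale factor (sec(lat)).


SF = 1 / cos(14.5) = 1 / 0.968148 = 1.033

1.033


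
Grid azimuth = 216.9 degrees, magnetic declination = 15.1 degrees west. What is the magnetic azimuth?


magnetic azimuth = grid azimuth - declination (east +ve)
mag_az = 216.9 - -15.1 = 232.0 degrees

232.0 degrees


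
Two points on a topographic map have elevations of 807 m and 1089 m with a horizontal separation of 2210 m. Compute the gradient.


gradient = (1089 - 807) / 2210 = 282 / 2210 = 0.1276

0.1276


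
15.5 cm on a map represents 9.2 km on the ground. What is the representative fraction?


ground = 9.2 km = 920000 cm; RF denominator = ground / map = 920000 / 15.5 ≈ 59355; RF = 1:59355

1:59355


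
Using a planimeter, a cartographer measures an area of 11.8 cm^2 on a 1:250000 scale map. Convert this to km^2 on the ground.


ground_area = 11.8 * (250000/100)^2 = 73750000.0 m^2 = 73.75 km^2

73.75 km^2


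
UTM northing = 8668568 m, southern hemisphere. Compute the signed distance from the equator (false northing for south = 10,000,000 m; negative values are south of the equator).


For southern: actual = 8668568 - 10000000 = -1331432 m

-1331432 m


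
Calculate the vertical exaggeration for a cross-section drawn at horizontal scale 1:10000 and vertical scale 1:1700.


VE = horizontal_scale / vertical_scale = 10000 / 1700 ≈ 5.9

5.9x


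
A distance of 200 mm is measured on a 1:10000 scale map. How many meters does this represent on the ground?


ground = 200 mm * 10000 / 1000 = 2000.0 m

2000.0 m


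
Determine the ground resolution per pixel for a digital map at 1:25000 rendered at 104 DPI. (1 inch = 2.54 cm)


pixel_cm = 2.54 / 104 ≈ 0.024423 cm
ground = pixel_cm * 25000 / 100 = 2.54 * 25000 / (104 * 100) = 63500 / 10400 ≈ 6.11 m

6.11 m


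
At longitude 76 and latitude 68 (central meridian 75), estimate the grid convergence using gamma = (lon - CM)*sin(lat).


gamma = (76 - 75) * sin(68) = 1 * 0.927184 = 0.927 degrees

0.927 degrees


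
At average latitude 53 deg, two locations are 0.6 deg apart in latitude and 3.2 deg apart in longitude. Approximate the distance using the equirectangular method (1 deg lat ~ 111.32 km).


dlat_km = 0.6 * 111.32 = 66.792
dlon_km = 3.2 * 111.32 * cos(53) ≈ 214.381
dist = sqrt(66.792^2 + 214.381^2) ≈ 224.5 km

224.5 km


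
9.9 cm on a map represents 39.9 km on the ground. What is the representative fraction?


ground = 39.9 km = 3990000 cm; RF denominator = ground / map = 3990000 / 9.9 ≈ 403030; RF = 1:403030

1:403030


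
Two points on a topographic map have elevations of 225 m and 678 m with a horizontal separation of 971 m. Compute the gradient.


gradient = (678 - 225) / 971 = 453 / 971 = 0.4665

0.4665


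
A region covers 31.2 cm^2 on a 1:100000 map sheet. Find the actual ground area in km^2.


ground_area = 31.2 * (100000/100)^2 = 31200000.0 m^2 = 31.2 km^2

31.2 km^2


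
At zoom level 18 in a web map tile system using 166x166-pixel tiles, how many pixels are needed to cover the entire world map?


tiles per axis = 2^18 = 262144
total tiles = 262144^2 = 68719476736
pixels per axis = 262144 * 166 = 43515904
total pixels = 43515904^2 = 1893633900937216

1893633900937216 pixels


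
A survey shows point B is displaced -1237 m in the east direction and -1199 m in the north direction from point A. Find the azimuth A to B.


az = atan2(-1237, -1199) = -134.1 deg
adjusted to 0-360: 225.9 degrees

225.9 degrees


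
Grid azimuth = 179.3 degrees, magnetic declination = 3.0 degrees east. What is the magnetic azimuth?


magnetic azimuth = grid azimuth - declination (east +ve)
mag_az = 179.3 - 3.0 = 176.3 degrees

176.3 degrees


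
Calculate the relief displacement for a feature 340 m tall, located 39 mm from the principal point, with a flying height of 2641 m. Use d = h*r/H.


d = h * r / H = 340 * 39 / 2641 = 5.02 mm

5.02 mm


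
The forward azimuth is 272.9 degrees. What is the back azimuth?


back azimuth = (272.9 + 180) mod 360 = 92.9 degrees

92.9 degrees


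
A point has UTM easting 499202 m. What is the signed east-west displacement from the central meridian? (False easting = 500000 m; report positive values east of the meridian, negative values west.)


displacement = 499202 - 500000 = -798 m

-798 m


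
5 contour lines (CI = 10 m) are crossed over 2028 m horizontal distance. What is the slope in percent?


elevation change = 5 * 10 = 50 m
slope = 50 / 2028 * 100 = 2.5%

2.5%


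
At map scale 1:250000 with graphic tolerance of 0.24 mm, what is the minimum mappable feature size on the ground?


ground = 0.24 mm * 250000 / 1000 = 60.0 m

60.0 m


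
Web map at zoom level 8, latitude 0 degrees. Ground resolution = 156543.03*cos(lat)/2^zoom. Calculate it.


res = 156543.03 * cos(0) / 2^8 = 156543.03 * 1.0 / 256 = 611.5 m/pixel

611.5 m/pixel


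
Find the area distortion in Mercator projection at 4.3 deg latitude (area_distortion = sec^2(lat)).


area_distortion = 1/cos^2(4.3) = 1.006

1.006


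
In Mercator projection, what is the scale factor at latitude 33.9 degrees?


SF = 1 / cos(33.9) = 1 / 0.830012 = 1.205

1.205


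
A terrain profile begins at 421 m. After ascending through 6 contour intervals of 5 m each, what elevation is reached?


elevation = 421 + 6 * 5 = 451 m

451 m


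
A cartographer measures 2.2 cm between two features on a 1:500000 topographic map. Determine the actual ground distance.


ground = 2.2 cm * 500000 / 100 = 11000.0 m = 11.0 km

11.0 km


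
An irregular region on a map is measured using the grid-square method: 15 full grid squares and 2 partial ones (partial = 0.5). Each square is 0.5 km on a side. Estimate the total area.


effective squares = 15 + 2 * 0.5 = 16.0
area = 16.0 * 0.25 = 4.0 km^2

4.0 km^2


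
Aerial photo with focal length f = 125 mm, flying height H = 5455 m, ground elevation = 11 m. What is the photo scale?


scale = f / (H - h) = 125 mm / 5444 m = 125 / 5444000 = 1:43552

1:43552


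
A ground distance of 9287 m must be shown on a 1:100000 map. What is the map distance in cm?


map_cm = 9287 * 100 / 100000 = 9.287 cm ≈ 9.29 cm

9.29 cm


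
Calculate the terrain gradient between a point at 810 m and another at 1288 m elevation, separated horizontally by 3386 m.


gradient = (1288 - 810) / 3386 = 478 / 3386 = 0.1412

0.1412


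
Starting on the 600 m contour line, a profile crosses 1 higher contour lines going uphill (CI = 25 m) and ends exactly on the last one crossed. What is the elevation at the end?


elevation = 600 + 1 * 25 = 625 m

625 m


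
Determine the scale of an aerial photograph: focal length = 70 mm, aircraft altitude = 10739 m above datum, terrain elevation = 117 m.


scale = f / (H - h) = 70 mm / 10622 m = 70 / 10622000 = 1:151743

1:151743


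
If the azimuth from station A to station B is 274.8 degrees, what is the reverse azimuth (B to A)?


back azimuth = (274.8 + 180) mod 360 = 94.8 degrees

94.8 degrees


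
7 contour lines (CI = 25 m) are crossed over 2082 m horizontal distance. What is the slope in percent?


elevation change = 7 * 25 = 175 m
slope = 175 / 2082 * 100 = 8.4%

8.4%


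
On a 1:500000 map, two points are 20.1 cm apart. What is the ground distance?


ground = 20.1 cm * 500000 / 100 = 100500.0 m = 100.5 km

100.5 km


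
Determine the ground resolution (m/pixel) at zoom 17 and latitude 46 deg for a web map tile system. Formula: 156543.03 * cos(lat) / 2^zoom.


res = 156543.03 * cos(46) / 2^17 = 156543.03 * 0.69465837 / 131072 = 0.83 m/pixel

0.83 m/pixel


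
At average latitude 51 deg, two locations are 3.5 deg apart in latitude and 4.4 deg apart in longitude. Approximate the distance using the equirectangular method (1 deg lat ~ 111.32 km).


dlat_km = 3.5 * 111.32 = 389.62
dlon_km = 4.4 * 111.32 * cos(51) ≈ 308.246
dist = sqrt(389.62^2 + 308.246^2) ≈ 496.8 km

496.8 km


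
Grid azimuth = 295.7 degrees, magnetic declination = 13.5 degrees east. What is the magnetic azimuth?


magnetic azimuth = grid azimuth - declination (east +ve)
mag_az = 295.7 - 13.5 = 282.2 degrees

282.2 degrees


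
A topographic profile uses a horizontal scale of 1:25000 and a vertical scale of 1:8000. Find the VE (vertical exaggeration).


VE = horizontal_scale / vertical_scale = 25000 / 8000 = 3.125 ≈ 3.1

3.1x


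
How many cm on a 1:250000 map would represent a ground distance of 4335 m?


map_cm = 4335 * 100 / 250000 = 1.734 cm ≈ 1.73 cm

1.73 cm


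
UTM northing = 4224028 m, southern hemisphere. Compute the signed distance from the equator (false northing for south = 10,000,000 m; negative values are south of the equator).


For southern: actual = 4224028 - 10000000 = -5775972 m

-5775972 m


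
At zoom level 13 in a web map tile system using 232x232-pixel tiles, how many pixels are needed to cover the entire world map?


tiles per axis = 2^13 = 8192
total tiles = 8192^2 = 67108864
pixels per axis = 8192 * 232 = 1900544
total pixels = 1900544^2 = 3612067495936

3612067495936 pixels


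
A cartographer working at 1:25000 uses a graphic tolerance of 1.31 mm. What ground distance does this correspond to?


ground = 1.31 mm * 25000 / 1000 = 32.75 m

32.75 m


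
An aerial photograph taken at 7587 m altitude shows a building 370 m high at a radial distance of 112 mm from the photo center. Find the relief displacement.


d = h * r / H = 370 * 112 / 7587 = 5.46 mm

5.46 mm


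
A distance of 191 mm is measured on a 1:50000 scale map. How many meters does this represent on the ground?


ground = 191 mm * 50000 / 1000 = 9550.0 m

9550.0 m


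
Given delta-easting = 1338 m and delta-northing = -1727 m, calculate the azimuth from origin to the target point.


az = atan2(1338, -1727) = 142.2 deg
adjusted to 0-360: 142.2 degrees

142.2 degrees


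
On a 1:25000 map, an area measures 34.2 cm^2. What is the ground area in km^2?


ground_area = 34.2 * (25000/100)^2 = 2137500.0 m^2 = 2.1375 km^2 ≈ 2.138 km^2

2.138 km^2


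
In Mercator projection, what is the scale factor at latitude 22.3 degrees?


SF = 1 / cos(22.3) = 1 / 0.92521 = 1.081

1.081


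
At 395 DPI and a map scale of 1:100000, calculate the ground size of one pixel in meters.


pixel_cm = 2.54 / 395 ≈ 0.00643 cm
ground = pixel_cm * 100000 / 100 = 2.54 * 100000 / (395 * 100) = 254000 / 39500 ≈ 6.43 m

6.43 m


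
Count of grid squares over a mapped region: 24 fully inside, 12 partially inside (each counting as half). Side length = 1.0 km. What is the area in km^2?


effective squares = 24 + 12 * 0.5 = 30.0
area = 30.0 * 1.0 = 30.0 km^2

30.0 km^2


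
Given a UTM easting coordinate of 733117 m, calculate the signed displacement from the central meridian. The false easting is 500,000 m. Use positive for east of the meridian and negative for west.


displacement = 733117 - 500000 = 233117 m

233117 m


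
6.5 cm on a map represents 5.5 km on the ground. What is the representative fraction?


ground = 5.5 km = 550000 cm; RF denominator = ground / map = 550000 / 6.5 ≈ 84615; RF = 1:84615

1:84615


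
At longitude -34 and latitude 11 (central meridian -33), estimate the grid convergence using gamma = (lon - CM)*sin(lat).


gamma = (-34 - -33) * sin(11) = -1 * 0.190809 = -0.191 degrees

-0.191 degrees


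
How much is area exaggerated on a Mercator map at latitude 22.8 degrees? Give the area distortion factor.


area_distortion = 1/cos^2(22.8) = 1.177

1.177


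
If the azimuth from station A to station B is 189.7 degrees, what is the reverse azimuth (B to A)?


back azimuth = (189.7 + 180) mod 360 = 9.7 degrees

9.7 degrees


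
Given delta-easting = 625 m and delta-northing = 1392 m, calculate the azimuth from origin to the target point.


az = atan2(625, 1392) = 24.2 deg
adjusted to 0-360: 24.2 degrees

24.2 degrees


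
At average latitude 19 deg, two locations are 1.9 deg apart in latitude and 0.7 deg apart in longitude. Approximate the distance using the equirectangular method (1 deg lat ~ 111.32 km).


dlat_km = 1.9 * 111.32 = 211.508
dlon_km = 0.7 * 111.32 * cos(19) ≈ 73.679
dist = sqrt(211.508^2 + 73.679^2) ≈ 224.0 km

224.0 km


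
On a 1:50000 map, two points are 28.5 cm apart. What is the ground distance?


ground = 28.5 cm * 50000 / 100 = 14250.0 m = 14.25 km

14.25 km


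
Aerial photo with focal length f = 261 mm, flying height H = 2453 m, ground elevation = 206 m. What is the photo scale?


scale = f / (H - h) = 261 mm / 2247 m = 261 / 2247000 = 1:8609

1:8609


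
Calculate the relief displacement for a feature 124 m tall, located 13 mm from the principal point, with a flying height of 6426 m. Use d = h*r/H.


d = h * r / H = 124 * 13 / 6426 = 0.25 mm

0.25 mm


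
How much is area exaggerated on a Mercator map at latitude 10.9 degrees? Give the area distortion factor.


area_distortion = 1/cos^2(10.9) = 1.037

1.037


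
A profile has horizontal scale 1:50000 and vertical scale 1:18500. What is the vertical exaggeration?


VE = horizontal_scale / vertical_scale = 50000 / 18500 ≈ 2.7

2.7x


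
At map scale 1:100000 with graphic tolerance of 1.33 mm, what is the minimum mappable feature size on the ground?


ground = 1.33 mm * 100000 / 1000 = 133.0 m

133.0 m


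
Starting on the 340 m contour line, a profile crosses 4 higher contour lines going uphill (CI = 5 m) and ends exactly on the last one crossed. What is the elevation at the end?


elevation = 340 + 4 * 5 = 360 m

360 m


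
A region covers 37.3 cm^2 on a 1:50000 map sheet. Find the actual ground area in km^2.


ground_area = 37.3 * (50000/100)^2 = 9325000.0 m^2 = 9.325 km^2

9.325 km^2


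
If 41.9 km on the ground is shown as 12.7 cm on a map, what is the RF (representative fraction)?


ground = 41.9 km = 4190000 cm; RF denominator = ground / map = 4190000 / 12.7 ≈ 329921; RF = 1:329921

1:329921


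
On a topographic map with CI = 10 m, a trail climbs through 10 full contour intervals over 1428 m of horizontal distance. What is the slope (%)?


elevation change = 10 * 10 = 100 m
slope = 100 / 1428 * 100 = 7.0%

7.0%


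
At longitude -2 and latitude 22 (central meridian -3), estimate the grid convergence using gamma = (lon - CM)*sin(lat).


gamma = (-2 - -3) * sin(22) = 1 * 0.374607 = 0.375 degrees

0.375 degrees


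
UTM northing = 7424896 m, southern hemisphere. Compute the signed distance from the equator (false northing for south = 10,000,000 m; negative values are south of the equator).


For southern: actual = 7424896 - 10000000 = -2575104 m

-2575104 m


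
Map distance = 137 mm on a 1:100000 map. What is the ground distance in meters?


ground = 137 mm * 100000 / 1000 = 13700.0 m

13700.0 m


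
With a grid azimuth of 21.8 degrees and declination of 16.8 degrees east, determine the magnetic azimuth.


magnetic azimuth = grid azimuth - declination (east +ve)
mag_az = 21.8 - 16.8 = 5.0 degrees

5.0 degrees


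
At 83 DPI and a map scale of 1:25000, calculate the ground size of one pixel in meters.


pixel_cm = 2.54 / 83 ≈ 0.030602 cm
ground = pixel_cm * 25000 / 100 = 2.54 * 25000 / (83 * 100) = 63500 / 8300 ≈ 7.65 m

7.65 m


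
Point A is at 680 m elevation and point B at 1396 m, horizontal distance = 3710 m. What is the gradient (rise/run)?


gradient = (1396 - 680) / 3710 = 716 / 3710 = 0.193

0.193


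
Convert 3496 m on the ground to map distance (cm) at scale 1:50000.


map_cm = 3496 * 100 / 50000 = 6.992 cm ≈ 6.99 cm

6.99 cm


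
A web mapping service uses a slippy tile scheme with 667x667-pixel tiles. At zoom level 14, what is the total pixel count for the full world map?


tiles per axis = 2^14 = 16384
total tiles = 16384^2 = 268435456
pixels per axis = 16384 * 667 = 10928128
total pixels = 10928128^2 = 119423981584384

119423981584384 pixels


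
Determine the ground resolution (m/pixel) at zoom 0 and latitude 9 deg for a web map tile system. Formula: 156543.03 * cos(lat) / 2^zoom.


res = 156543.03 * cos(9) / 2^0 = 156543.03 * 0.98768834 / 1 = 154615.73 m/pixel

154615.73 m/pixel


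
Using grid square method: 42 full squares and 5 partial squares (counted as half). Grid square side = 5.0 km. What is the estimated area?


effective squares = 42 + 5 * 0.5 = 44.5
area = 44.5 * 25.0 = 1112.5 km^2

1112.5 km^2


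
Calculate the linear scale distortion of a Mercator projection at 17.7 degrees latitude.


SF = 1 / cos(17.7) = 1 / 0.952661 = 1.05

1.05


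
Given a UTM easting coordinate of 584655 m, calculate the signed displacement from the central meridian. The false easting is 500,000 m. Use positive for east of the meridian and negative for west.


displacement = 584655 - 500000 = 84655 m

84655 m


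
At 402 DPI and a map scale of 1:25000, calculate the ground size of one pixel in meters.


pixel_cm = 2.54 / 402 ≈ 0.006318 cm
ground = pixel_cm * 25000 / 100 = 2.54 * 25000 / (402 * 100) = 63500 / 40200 ≈ 1.58 m

1.58 m


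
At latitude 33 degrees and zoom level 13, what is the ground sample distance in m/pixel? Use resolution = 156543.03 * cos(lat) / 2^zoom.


res = 156543.03 * cos(33) / 2^13 = 156543.03 * 0.83867057 / 8192 = 16.03 m/pixel

16.03 m/pixel


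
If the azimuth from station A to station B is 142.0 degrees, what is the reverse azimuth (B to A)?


back azimuth = (142.0 + 180) mod 360 = 322.0 degrees

322.0 degrees


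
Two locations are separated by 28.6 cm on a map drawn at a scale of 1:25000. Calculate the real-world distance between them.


ground = 28.6 cm * 25000 / 100 = 7150.0 m = 7.15 km

7.15 km


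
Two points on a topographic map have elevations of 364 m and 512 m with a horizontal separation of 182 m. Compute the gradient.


gradient = (512 - 364) / 182 = 148 / 182 = 0.8132

0.8132


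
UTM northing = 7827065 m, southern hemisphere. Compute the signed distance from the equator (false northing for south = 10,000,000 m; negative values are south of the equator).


For southern: actual = 7827065 - 10000000 = -2172935 m

-2172935 m


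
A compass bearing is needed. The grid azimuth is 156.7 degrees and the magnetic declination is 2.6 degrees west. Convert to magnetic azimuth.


magnetic azimuth = grid azimuth - declination (east +ve)
mag_az = 156.7 - -2.6 = 159.3 degrees

159.3 degrees


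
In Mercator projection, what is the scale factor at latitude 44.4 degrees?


SF = 1 / cos(44.4) = 1 / 0.714473 = 1.4

1.4


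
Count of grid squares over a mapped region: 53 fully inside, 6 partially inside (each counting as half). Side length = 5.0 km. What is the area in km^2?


effective squares = 53 + 6 * 0.5 = 56.0
area = 56.0 * 25.0 = 1400.0 km^2

1400.0 km^2


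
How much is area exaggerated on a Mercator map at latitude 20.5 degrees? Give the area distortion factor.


area_distortion = 1/cos^2(20.5) = 1.14

1.14


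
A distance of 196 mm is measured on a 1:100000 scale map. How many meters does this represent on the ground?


ground = 196 mm * 100000 / 1000 = 19600.0 m

19600.0 m


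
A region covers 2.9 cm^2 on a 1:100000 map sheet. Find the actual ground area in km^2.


ground_area = 2.9 * (100000/100)^2 = 2900000.0 m^2 = 2.9 km^2

2.9 km^2


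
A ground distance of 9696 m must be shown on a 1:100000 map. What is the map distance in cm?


map_cm = 9696 * 100 / 100000 = 9.696 cm ≈ 9.7 cm

9.7 cm


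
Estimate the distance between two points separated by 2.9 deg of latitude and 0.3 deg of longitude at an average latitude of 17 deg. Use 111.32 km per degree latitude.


dlat_km = 2.9 * 111.32 = 322.828
dlon_km = 0.3 * 111.32 * cos(17) ≈ 31.937
dist = sqrt(322.828^2 + 31.937^2) ≈ 324.4 km

324.4 km


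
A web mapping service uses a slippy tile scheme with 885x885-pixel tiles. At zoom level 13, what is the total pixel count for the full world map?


tiles per axis = 2^13 = 8192
total tiles = 8192^2 = 67108864
pixels per axis = 8192 * 885 = 7249920
total pixels = 7249920^2 = 52561340006400

52561340006400 pixels


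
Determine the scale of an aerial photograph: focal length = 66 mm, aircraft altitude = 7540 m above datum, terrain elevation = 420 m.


scale = f / (H - h) = 66 mm / 7120 m = 66 / 7120000 = 1:107879

1:107879


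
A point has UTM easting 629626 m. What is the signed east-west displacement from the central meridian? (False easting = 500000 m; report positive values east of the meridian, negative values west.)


displacement = 629626 - 500000 = 129626 m

129626 m


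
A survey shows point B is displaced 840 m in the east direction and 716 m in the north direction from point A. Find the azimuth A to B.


az = atan2(840, 716) = 49.6 deg
adjusted to 0-360: 49.6 degrees

49.6 degrees


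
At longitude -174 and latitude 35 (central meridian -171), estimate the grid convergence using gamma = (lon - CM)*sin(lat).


gamma = (-174 - -171) * sin(35) = -3 * 0.573576 = -1.721 degrees

-1.721 degrees


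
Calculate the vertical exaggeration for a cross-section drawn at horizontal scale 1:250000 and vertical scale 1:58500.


VE = horizontal_scale / vertical_scale = 250000 / 58500 ≈ 4.3

4.3x


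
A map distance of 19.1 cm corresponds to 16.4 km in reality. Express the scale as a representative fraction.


ground = 16.4 km = 1640000 cm; RF denominator = ground / map = 1640000 / 19.1 ≈ 85864; RF = 1:85864

1:85864


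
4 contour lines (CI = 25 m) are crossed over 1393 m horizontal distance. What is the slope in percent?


elevation change = 4 * 25 = 100 m
slope = 100 / 1393 * 100 = 7.2%

7.2%


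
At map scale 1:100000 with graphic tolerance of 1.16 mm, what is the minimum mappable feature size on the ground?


ground = 1.16 mm * 100000 / 1000 = 116.0 m

116.0 m


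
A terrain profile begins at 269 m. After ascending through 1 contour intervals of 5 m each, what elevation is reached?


elevation = 269 + 1 * 5 = 274 m

274 m


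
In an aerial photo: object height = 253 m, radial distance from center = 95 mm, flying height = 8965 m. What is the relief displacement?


d = h * r / H = 253 * 95 / 8965 = 2.68 mm

2.68 mm


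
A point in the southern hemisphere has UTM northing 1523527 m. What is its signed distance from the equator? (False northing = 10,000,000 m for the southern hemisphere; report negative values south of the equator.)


For southern: actual = 1523527 - 10000000 = -8476473 m

-8476473 m


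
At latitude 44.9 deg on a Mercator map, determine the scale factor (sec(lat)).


SF = 1 / cos(44.9) = 1 / 0.70834 = 1.412

1.412


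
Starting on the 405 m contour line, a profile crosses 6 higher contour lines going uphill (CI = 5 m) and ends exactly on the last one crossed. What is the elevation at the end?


elevation = 405 + 6 * 5 = 435 m

435 m


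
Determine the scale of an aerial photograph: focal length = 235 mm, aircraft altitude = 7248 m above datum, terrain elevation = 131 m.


scale = f / (H - h) = 235 mm / 7117 m = 235 / 7117000 = 1:30285

1:30285


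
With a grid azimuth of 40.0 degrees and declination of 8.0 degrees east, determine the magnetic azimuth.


magnetic azimuth = grid azimuth - declination (east +ve)
mag_az = 40.0 - 8.0 = 32.0 degrees

32.0 degrees


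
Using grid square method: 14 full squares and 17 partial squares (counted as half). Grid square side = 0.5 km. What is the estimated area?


effective squares = 14 + 17 * 0.5 = 22.5
area = 22.5 * 0.25 = 5.625 km^2

5.625 km^2
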